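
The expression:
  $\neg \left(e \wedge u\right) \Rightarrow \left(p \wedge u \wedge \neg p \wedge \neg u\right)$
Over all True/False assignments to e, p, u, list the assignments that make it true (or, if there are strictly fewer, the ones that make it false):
is true only for:
  e=True, p=False, u=True;
  e=True, p=True, u=True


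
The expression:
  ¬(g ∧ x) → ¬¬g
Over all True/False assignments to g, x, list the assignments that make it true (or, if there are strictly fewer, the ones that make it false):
is true only for:
  g=True, x=False;
  g=True, x=True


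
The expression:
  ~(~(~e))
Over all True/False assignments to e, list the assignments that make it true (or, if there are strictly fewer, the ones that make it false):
is true only for:
  e=False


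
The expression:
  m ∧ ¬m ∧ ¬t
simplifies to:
False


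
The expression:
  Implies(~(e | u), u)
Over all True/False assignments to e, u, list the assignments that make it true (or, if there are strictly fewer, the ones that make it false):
is false only for:
  e=False, u=False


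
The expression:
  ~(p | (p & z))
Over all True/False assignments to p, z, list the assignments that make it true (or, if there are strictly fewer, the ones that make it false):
is true only for:
  p=False, z=False;
  p=False, z=True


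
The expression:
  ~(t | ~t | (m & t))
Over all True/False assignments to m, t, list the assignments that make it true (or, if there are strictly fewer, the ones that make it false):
is never true.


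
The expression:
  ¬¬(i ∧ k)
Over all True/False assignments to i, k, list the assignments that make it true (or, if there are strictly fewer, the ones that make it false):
is true only for:
  i=True, k=True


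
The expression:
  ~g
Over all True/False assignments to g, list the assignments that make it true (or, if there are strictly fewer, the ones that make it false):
is true only for:
  g=False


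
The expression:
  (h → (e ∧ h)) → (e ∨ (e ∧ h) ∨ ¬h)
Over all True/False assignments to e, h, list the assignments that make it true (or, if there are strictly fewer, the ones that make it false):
is always true.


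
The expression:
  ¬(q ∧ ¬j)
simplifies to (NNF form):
j ∨ ¬q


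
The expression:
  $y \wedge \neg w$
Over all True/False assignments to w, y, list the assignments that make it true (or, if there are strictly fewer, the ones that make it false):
is true only for:
  w=False, y=True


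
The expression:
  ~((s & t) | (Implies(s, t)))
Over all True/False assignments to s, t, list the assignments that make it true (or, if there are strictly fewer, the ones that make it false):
is true only for:
  s=True, t=False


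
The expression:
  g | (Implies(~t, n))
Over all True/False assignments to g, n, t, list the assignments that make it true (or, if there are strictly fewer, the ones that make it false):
is false only for:
  g=False, n=False, t=False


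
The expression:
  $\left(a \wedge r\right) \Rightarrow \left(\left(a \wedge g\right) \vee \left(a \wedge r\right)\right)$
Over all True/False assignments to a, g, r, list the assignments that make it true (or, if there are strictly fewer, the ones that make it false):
is always true.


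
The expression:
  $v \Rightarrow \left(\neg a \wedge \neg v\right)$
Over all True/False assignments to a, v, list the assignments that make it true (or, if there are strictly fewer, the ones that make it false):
is true only for:
  a=False, v=False;
  a=True, v=False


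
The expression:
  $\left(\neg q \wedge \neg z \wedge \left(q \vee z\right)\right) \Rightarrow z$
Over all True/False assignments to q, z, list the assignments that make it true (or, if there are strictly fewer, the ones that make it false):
is always true.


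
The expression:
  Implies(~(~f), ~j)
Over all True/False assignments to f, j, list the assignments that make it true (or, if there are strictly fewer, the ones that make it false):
is false only for:
  f=True, j=True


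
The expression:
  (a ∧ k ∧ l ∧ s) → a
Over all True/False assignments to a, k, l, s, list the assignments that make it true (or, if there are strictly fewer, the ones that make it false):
is always true.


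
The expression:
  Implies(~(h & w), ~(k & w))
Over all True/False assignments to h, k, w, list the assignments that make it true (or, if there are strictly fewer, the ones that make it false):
is false only for:
  h=False, k=True, w=True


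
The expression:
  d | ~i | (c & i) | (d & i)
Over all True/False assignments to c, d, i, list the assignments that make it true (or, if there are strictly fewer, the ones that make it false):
is false only for:
  c=False, d=False, i=True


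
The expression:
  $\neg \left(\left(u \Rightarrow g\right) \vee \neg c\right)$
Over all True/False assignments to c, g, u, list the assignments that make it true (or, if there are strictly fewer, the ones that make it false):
is true only for:
  c=True, g=False, u=True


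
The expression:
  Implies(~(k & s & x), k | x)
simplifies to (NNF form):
k | x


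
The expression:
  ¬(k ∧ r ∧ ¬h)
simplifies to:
h ∨ ¬k ∨ ¬r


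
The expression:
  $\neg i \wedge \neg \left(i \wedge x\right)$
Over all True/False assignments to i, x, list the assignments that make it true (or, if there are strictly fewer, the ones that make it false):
is true only for:
  i=False, x=False;
  i=False, x=True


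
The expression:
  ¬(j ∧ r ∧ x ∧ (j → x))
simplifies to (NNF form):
¬j ∨ ¬r ∨ ¬x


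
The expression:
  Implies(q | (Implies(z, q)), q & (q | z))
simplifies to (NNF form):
q | z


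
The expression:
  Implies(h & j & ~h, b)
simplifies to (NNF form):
True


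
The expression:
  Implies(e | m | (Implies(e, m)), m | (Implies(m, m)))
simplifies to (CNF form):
True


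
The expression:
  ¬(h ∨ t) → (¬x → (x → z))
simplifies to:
True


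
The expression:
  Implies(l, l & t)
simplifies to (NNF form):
t | ~l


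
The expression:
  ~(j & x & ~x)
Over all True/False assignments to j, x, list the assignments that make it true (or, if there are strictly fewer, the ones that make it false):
is always true.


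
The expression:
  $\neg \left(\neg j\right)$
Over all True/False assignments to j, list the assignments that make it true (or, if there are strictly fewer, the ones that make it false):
is true only for:
  j=True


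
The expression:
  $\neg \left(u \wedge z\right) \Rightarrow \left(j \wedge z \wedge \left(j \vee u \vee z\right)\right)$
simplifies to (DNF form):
$\left(j \wedge z\right) \vee \left(u \wedge z\right)$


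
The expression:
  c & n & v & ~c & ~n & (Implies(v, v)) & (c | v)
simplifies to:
False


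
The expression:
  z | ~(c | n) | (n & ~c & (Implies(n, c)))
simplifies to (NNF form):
z | (~c & ~n)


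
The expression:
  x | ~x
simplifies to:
True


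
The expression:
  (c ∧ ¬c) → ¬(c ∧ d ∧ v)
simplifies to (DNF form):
True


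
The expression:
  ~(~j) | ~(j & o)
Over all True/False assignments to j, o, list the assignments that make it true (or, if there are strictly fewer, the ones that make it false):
is always true.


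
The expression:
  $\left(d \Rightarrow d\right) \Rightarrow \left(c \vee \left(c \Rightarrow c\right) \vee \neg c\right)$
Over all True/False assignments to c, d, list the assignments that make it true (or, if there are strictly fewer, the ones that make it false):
is always true.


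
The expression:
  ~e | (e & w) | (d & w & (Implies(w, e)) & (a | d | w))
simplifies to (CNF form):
w | ~e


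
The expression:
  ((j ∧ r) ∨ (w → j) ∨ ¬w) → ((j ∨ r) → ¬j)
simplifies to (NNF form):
¬j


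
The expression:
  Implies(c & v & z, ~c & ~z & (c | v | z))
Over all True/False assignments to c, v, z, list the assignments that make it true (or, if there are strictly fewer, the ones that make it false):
is false only for:
  c=True, v=True, z=True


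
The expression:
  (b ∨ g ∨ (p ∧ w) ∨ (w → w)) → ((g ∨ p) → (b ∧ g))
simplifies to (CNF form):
(b ∨ ¬g) ∧ (g ∨ ¬p)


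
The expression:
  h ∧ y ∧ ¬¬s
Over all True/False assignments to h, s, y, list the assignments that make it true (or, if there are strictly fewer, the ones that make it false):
is true only for:
  h=True, s=True, y=True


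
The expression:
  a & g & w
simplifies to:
a & g & w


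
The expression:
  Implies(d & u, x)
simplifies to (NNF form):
x | ~d | ~u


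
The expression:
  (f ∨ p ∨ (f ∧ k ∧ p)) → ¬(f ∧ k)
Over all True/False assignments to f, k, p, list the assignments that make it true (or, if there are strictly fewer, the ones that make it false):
is false only for:
  f=True, k=True, p=False;
  f=True, k=True, p=True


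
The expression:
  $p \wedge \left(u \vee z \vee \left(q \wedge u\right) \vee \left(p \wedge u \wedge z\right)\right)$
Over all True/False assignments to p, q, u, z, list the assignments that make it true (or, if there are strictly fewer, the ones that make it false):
is true only for:
  p=True, q=False, u=False, z=True;
  p=True, q=False, u=True, z=False;
  p=True, q=False, u=True, z=True;
  p=True, q=True, u=False, z=True;
  p=True, q=True, u=True, z=False;
  p=True, q=True, u=True, z=True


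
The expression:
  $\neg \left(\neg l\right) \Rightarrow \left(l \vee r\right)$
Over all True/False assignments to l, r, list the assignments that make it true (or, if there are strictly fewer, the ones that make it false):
is always true.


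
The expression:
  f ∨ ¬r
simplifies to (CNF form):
f ∨ ¬r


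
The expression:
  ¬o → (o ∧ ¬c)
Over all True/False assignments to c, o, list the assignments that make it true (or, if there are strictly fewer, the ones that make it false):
is true only for:
  c=False, o=True;
  c=True, o=True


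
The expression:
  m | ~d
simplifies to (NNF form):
m | ~d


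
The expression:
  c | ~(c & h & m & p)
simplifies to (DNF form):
True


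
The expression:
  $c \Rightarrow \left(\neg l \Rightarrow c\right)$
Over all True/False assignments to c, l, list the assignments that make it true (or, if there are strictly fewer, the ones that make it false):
is always true.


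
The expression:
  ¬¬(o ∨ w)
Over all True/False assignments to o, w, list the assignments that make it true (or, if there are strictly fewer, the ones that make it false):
is false only for:
  o=False, w=False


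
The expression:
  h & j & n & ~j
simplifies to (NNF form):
False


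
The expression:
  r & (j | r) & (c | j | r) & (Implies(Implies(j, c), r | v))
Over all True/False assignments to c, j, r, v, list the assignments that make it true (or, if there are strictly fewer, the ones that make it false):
is true only for:
  c=False, j=False, r=True, v=False;
  c=False, j=False, r=True, v=True;
  c=False, j=True, r=True, v=False;
  c=False, j=True, r=True, v=True;
  c=True, j=False, r=True, v=False;
  c=True, j=False, r=True, v=True;
  c=True, j=True, r=True, v=False;
  c=True, j=True, r=True, v=True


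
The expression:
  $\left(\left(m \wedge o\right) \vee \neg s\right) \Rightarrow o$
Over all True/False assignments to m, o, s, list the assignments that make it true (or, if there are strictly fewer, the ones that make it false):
is false only for:
  m=False, o=False, s=False;
  m=True, o=False, s=False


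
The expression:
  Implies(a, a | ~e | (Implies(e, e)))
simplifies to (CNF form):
True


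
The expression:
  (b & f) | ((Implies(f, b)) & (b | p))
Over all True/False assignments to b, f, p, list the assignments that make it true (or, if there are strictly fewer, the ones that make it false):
is false only for:
  b=False, f=False, p=False;
  b=False, f=True, p=False;
  b=False, f=True, p=True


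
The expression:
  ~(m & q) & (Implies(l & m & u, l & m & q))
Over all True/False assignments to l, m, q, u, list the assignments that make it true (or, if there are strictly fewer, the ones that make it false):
is false only for:
  l=False, m=True, q=True, u=False;
  l=False, m=True, q=True, u=True;
  l=True, m=True, q=False, u=True;
  l=True, m=True, q=True, u=False;
  l=True, m=True, q=True, u=True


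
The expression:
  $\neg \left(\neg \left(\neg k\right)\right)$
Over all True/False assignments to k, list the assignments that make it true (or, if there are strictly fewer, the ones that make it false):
is true only for:
  k=False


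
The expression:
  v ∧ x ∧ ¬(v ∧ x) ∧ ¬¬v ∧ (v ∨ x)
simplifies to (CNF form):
False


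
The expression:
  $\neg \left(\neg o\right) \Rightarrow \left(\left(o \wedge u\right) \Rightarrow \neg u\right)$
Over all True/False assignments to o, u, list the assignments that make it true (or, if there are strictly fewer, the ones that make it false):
is false only for:
  o=True, u=True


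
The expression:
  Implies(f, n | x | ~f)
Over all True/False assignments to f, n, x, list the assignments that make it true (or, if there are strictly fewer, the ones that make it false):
is false only for:
  f=True, n=False, x=False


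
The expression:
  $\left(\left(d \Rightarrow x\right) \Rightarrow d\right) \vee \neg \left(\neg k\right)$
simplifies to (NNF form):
$d \vee k$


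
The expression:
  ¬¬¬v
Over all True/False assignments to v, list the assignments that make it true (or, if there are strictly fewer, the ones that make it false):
is true only for:
  v=False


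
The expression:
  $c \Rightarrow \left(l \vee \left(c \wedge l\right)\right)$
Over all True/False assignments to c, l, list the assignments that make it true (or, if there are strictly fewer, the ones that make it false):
is false only for:
  c=True, l=False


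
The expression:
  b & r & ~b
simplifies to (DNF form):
False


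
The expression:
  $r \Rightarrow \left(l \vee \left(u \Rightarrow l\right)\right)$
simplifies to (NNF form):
$l \vee \neg r \vee \neg u$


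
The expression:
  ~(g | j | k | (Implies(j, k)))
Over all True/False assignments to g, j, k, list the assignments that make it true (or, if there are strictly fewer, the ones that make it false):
is never true.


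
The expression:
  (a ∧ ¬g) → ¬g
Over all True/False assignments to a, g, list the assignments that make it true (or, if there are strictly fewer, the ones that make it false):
is always true.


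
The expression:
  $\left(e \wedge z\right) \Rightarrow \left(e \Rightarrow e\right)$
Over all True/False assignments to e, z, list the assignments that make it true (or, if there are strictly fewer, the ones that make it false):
is always true.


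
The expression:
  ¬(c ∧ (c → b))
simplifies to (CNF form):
¬b ∨ ¬c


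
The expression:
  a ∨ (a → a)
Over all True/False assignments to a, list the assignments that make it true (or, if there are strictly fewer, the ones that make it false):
is always true.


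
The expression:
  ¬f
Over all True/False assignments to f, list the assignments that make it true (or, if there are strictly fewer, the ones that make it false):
is true only for:
  f=False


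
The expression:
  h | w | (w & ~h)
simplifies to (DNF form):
h | w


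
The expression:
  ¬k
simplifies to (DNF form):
¬k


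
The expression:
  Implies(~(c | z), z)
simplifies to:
c | z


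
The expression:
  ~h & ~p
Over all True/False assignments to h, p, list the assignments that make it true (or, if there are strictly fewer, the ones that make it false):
is true only for:
  h=False, p=False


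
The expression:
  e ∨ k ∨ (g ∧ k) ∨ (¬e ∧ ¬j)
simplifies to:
e ∨ k ∨ ¬j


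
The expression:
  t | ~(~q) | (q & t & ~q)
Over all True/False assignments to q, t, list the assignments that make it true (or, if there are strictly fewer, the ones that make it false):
is false only for:
  q=False, t=False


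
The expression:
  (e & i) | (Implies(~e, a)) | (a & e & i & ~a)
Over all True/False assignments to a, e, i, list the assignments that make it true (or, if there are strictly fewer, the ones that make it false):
is false only for:
  a=False, e=False, i=False;
  a=False, e=False, i=True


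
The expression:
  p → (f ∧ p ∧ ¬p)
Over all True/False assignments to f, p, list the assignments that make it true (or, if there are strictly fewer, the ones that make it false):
is true only for:
  f=False, p=False;
  f=True, p=False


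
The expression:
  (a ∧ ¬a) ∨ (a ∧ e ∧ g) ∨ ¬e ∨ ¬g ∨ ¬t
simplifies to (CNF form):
a ∨ ¬e ∨ ¬g ∨ ¬t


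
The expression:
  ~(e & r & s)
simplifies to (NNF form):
~e | ~r | ~s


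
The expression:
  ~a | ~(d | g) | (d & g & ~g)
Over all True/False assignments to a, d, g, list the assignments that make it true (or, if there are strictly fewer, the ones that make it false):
is false only for:
  a=True, d=False, g=True;
  a=True, d=True, g=False;
  a=True, d=True, g=True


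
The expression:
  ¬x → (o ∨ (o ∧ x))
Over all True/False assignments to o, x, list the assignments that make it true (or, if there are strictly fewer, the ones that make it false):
is false only for:
  o=False, x=False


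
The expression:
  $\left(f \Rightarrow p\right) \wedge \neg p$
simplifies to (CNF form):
$\neg f \wedge \neg p$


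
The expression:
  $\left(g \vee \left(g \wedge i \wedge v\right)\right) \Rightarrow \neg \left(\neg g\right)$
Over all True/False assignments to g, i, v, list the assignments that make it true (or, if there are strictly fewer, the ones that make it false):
is always true.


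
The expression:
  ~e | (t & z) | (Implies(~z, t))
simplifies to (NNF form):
t | z | ~e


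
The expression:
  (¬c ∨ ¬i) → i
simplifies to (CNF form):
i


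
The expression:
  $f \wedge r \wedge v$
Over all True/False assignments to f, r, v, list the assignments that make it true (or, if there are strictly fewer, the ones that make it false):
is true only for:
  f=True, r=True, v=True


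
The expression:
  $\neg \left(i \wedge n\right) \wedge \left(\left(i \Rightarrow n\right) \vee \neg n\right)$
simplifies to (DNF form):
$\neg i \vee \neg n$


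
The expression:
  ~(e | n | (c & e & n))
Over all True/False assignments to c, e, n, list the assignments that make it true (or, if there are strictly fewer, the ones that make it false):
is true only for:
  c=False, e=False, n=False;
  c=True, e=False, n=False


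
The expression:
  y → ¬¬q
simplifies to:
q ∨ ¬y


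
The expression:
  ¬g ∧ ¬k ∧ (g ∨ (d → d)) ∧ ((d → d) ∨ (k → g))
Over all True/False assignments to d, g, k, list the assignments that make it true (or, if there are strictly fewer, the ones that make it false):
is true only for:
  d=False, g=False, k=False;
  d=True, g=False, k=False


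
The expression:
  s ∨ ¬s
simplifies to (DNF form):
True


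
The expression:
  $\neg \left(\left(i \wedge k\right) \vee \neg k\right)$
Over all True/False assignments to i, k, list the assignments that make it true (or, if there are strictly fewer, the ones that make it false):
is true only for:
  i=False, k=True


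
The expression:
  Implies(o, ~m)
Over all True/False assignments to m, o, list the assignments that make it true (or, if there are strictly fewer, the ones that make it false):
is false only for:
  m=True, o=True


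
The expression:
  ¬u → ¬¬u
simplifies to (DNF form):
u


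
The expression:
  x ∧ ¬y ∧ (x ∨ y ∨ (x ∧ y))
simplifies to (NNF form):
x ∧ ¬y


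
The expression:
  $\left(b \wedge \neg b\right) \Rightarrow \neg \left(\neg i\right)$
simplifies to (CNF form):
$\text{True}$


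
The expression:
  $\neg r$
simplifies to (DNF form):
$\neg r$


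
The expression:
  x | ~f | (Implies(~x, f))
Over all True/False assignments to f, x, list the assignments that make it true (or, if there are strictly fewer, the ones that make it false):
is always true.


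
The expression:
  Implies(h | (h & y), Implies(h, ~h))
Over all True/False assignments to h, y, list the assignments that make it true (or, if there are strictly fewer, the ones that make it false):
is true only for:
  h=False, y=False;
  h=False, y=True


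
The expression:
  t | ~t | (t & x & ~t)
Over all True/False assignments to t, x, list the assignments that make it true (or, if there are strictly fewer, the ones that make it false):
is always true.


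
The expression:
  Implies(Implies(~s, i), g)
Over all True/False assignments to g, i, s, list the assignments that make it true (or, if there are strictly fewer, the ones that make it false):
is false only for:
  g=False, i=False, s=True;
  g=False, i=True, s=False;
  g=False, i=True, s=True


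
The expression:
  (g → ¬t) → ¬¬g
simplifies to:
g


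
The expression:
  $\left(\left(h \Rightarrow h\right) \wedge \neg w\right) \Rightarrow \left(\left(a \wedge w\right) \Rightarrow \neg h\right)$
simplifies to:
$\text{True}$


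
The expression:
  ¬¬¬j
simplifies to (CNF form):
¬j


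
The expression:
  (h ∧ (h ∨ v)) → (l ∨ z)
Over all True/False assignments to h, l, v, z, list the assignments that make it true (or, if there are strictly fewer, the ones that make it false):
is false only for:
  h=True, l=False, v=False, z=False;
  h=True, l=False, v=True, z=False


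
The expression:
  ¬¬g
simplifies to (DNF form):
g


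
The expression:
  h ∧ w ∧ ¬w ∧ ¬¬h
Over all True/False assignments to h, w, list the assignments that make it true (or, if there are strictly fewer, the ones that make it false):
is never true.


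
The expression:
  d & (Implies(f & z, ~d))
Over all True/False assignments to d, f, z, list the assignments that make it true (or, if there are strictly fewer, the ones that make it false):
is true only for:
  d=True, f=False, z=False;
  d=True, f=False, z=True;
  d=True, f=True, z=False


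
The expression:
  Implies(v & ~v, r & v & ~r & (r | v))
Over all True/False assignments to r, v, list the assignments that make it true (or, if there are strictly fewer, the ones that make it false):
is always true.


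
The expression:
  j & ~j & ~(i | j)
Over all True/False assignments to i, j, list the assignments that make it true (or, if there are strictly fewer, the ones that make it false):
is never true.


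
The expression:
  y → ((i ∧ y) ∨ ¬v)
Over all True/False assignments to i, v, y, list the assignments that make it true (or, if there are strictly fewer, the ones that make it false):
is false only for:
  i=False, v=True, y=True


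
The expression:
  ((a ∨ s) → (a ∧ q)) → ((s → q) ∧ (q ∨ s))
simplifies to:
a ∨ q ∨ s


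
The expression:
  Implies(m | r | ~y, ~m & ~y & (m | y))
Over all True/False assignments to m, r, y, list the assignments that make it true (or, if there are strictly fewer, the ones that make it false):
is true only for:
  m=False, r=False, y=True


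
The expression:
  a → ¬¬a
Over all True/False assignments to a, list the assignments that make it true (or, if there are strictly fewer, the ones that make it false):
is always true.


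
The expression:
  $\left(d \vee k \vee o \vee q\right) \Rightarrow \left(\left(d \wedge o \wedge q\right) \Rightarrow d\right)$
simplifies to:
$\text{True}$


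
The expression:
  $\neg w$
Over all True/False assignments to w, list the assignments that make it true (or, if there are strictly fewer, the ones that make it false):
is true only for:
  w=False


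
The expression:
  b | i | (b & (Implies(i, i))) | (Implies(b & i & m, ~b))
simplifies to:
True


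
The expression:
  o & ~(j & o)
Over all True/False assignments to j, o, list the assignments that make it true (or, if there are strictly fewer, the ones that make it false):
is true only for:
  j=False, o=True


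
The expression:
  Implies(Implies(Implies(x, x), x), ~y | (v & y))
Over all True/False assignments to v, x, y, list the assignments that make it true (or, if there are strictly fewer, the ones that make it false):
is false only for:
  v=False, x=True, y=True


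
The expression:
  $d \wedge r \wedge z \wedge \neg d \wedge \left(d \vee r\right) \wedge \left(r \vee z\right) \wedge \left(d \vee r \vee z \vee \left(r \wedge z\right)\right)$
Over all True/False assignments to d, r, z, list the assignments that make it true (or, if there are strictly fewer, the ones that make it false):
is never true.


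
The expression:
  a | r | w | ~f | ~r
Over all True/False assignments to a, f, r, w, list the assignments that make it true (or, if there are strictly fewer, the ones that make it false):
is always true.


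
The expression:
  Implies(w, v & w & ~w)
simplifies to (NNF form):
~w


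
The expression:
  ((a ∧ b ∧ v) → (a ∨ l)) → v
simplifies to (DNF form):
v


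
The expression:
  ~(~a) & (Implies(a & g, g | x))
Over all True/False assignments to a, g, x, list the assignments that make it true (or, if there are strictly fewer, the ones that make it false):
is true only for:
  a=True, g=False, x=False;
  a=True, g=False, x=True;
  a=True, g=True, x=False;
  a=True, g=True, x=True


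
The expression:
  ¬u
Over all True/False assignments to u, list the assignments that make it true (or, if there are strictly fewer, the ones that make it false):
is true only for:
  u=False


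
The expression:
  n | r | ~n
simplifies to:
True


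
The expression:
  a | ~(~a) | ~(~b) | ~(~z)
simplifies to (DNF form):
a | b | z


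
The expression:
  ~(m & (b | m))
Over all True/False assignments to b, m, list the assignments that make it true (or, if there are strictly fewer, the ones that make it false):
is true only for:
  b=False, m=False;
  b=True, m=False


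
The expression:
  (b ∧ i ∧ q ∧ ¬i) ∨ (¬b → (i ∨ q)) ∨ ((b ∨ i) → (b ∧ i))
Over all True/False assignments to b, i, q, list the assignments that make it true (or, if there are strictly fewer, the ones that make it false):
is always true.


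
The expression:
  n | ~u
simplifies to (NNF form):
n | ~u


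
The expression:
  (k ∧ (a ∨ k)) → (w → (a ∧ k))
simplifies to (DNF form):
a ∨ ¬k ∨ ¬w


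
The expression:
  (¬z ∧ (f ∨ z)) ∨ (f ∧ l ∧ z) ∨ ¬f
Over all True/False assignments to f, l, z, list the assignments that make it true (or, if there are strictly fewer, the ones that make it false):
is false only for:
  f=True, l=False, z=True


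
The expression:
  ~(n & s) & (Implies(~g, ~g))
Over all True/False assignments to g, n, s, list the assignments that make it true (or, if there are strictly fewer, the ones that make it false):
is false only for:
  g=False, n=True, s=True;
  g=True, n=True, s=True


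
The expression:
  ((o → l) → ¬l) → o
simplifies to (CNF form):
l ∨ o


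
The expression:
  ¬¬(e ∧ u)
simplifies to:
e ∧ u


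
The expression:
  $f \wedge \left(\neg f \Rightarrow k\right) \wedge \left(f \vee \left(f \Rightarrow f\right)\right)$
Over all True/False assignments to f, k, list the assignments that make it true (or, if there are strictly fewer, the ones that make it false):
is true only for:
  f=True, k=False;
  f=True, k=True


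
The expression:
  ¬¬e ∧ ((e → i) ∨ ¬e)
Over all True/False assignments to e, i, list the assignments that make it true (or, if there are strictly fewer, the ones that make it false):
is true only for:
  e=True, i=True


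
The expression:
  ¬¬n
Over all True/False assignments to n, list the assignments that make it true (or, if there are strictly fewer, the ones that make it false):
is true only for:
  n=True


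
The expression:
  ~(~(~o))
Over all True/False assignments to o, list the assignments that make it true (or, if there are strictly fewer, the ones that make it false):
is true only for:
  o=False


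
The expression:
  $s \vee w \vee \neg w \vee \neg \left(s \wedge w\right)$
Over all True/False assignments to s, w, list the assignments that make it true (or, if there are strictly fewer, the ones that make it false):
is always true.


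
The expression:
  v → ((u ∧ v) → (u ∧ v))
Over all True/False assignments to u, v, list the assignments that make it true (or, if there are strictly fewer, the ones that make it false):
is always true.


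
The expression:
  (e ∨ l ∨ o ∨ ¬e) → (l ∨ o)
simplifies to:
l ∨ o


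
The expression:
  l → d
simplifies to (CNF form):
d ∨ ¬l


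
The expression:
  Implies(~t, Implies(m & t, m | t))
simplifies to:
True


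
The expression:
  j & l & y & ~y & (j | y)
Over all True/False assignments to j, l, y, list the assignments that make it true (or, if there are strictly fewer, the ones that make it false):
is never true.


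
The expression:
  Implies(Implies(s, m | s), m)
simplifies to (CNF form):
m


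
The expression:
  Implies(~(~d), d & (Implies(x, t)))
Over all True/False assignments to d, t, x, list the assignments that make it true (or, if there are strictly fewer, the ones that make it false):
is false only for:
  d=True, t=False, x=True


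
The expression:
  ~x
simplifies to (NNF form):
~x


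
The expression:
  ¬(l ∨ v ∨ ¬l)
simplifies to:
False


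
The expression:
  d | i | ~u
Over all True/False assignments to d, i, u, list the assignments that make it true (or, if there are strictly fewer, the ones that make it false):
is false only for:
  d=False, i=False, u=True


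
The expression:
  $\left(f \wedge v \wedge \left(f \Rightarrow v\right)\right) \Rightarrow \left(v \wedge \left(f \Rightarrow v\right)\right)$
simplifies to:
$\text{True}$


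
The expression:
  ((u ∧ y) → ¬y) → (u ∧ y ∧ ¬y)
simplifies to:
u ∧ y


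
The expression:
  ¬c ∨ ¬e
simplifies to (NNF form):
¬c ∨ ¬e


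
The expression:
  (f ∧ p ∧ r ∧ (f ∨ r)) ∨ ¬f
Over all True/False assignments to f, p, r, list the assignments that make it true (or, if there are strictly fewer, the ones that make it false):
is false only for:
  f=True, p=False, r=False;
  f=True, p=False, r=True;
  f=True, p=True, r=False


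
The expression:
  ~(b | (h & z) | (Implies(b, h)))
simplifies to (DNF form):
False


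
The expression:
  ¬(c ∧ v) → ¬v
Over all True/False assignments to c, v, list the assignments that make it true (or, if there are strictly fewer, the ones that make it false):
is false only for:
  c=False, v=True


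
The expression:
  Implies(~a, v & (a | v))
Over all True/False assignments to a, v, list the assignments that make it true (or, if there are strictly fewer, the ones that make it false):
is false only for:
  a=False, v=False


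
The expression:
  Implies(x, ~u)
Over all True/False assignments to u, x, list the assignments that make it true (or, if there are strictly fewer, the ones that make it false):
is false only for:
  u=True, x=True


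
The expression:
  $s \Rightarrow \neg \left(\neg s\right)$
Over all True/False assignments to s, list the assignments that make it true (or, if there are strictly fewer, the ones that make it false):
is always true.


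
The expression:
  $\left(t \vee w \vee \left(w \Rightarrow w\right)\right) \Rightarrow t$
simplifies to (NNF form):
$t$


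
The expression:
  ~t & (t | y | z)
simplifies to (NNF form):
~t & (y | z)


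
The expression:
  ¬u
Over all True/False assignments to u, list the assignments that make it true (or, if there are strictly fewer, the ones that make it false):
is true only for:
  u=False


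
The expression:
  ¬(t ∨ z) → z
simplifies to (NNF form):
t ∨ z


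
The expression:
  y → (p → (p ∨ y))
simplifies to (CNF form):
True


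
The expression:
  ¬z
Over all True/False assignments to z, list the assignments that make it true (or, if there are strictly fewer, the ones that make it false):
is true only for:
  z=False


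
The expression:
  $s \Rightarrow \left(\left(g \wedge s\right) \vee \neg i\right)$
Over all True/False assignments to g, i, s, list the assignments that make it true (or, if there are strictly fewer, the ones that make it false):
is false only for:
  g=False, i=True, s=True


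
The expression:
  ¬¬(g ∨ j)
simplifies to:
g ∨ j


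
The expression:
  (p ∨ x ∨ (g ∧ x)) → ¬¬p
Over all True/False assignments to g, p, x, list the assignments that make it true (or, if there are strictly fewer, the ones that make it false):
is false only for:
  g=False, p=False, x=True;
  g=True, p=False, x=True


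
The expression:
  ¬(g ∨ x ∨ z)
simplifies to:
¬g ∧ ¬x ∧ ¬z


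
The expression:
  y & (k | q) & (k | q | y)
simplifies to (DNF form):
(k & y) | (q & y)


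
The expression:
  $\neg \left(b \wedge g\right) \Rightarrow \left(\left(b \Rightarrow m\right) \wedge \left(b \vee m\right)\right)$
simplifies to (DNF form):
$m \vee \left(b \wedge g\right)$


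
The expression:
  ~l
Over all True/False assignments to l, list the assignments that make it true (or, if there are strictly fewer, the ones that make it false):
is true only for:
  l=False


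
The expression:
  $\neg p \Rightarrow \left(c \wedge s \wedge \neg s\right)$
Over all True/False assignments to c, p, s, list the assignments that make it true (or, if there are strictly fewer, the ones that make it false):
is true only for:
  c=False, p=True, s=False;
  c=False, p=True, s=True;
  c=True, p=True, s=False;
  c=True, p=True, s=True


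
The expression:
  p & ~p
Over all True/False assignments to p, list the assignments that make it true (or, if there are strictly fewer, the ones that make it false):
is never true.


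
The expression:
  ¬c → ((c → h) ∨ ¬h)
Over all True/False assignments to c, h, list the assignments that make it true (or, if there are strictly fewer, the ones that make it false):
is always true.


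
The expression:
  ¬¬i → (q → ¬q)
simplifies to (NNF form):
¬i ∨ ¬q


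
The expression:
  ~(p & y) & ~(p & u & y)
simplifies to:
~p | ~y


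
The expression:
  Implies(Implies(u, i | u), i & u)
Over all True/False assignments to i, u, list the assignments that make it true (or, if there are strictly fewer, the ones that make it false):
is true only for:
  i=True, u=True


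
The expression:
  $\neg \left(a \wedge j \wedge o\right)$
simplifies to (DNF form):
$\neg a \vee \neg j \vee \neg o$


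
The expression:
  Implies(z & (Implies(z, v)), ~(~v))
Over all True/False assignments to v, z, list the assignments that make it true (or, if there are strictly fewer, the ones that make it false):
is always true.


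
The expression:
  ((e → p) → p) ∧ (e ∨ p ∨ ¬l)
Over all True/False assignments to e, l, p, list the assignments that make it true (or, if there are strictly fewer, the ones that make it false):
is false only for:
  e=False, l=False, p=False;
  e=False, l=True, p=False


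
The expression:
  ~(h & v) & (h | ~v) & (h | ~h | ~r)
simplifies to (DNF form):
~v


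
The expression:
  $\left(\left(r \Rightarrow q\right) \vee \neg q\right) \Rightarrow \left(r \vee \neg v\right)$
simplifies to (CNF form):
$r \vee \neg v$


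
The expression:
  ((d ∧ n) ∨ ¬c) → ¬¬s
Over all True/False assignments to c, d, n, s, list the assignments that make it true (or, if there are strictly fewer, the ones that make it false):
is false only for:
  c=False, d=False, n=False, s=False;
  c=False, d=False, n=True, s=False;
  c=False, d=True, n=False, s=False;
  c=False, d=True, n=True, s=False;
  c=True, d=True, n=True, s=False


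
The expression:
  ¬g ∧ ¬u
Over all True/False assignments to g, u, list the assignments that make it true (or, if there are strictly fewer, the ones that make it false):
is true only for:
  g=False, u=False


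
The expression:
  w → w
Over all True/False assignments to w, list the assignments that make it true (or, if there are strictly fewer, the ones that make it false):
is always true.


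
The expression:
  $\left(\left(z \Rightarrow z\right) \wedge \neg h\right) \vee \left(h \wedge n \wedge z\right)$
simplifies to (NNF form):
$\left(n \wedge z\right) \vee \neg h$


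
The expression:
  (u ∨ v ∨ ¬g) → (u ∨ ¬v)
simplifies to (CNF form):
u ∨ ¬v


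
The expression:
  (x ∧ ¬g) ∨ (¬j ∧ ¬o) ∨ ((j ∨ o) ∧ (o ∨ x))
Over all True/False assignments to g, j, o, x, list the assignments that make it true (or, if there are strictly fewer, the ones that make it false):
is false only for:
  g=False, j=True, o=False, x=False;
  g=True, j=True, o=False, x=False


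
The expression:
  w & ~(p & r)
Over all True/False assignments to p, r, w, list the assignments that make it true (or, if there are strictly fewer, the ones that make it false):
is true only for:
  p=False, r=False, w=True;
  p=False, r=True, w=True;
  p=True, r=False, w=True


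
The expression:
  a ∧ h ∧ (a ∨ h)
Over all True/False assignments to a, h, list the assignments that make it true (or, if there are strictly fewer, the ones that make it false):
is true only for:
  a=True, h=True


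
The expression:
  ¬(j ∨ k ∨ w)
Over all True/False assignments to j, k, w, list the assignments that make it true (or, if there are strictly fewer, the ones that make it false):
is true only for:
  j=False, k=False, w=False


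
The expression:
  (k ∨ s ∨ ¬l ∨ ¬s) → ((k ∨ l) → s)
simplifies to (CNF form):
(s ∨ ¬k) ∧ (s ∨ ¬l)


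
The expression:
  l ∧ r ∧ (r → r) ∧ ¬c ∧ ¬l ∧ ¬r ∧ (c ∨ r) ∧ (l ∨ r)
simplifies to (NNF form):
False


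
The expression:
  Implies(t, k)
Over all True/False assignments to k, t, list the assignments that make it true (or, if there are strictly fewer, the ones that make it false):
is false only for:
  k=False, t=True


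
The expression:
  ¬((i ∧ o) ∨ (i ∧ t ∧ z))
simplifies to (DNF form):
(¬o ∧ ¬t) ∨ (¬o ∧ ¬z) ∨ ¬i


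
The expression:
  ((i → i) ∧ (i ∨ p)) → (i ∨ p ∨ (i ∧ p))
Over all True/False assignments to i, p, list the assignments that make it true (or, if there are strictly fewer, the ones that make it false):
is always true.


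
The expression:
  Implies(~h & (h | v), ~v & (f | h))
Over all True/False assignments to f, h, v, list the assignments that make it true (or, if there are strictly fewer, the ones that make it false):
is false only for:
  f=False, h=False, v=True;
  f=True, h=False, v=True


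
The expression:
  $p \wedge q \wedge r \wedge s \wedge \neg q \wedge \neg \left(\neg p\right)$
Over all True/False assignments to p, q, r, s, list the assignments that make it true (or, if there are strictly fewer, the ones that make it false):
is never true.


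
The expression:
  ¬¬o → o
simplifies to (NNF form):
True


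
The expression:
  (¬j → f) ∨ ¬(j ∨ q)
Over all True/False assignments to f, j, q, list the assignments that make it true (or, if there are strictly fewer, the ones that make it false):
is false only for:
  f=False, j=False, q=True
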